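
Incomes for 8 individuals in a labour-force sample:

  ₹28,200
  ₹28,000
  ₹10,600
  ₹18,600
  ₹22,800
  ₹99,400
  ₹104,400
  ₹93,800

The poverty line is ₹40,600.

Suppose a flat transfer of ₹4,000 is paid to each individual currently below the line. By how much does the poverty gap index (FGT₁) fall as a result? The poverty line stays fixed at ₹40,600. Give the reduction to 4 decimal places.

0.0616

Before: below the line — ₹10,600, ₹18,600, ₹22,800, ₹28,000, ₹28,200; poverty gap index (FGT₁) = 0.291872.
After the ₹4,000 transfer: below the line — ₹14,600, ₹22,600, ₹26,800, ₹32,000, ₹32,200; poverty gap index (FGT₁) = 0.230296.
Reduction = 0.291872 − 0.230296 = 0.0616.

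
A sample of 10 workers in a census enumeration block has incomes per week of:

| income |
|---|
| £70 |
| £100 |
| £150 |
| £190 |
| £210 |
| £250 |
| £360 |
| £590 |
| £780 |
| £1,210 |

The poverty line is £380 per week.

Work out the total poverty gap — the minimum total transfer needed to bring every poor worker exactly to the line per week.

Below z: £70, £100, £150, £190, £210, £250, £360 (q = 7 of N = 10).
Individual gaps: 380−70 = 310; 380−100 = 280; 380−150 = 230; 380−190 = 190; 380−210 = 170; 380−250 = 130; 380−360 = 20.
Aggregate gap = £1,330.

£1,330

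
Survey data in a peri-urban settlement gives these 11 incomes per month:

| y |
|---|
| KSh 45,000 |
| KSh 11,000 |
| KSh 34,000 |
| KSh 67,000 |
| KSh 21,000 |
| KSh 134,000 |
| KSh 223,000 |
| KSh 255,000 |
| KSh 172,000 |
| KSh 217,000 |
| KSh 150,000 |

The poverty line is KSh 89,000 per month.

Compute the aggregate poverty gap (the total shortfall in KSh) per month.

KSh 267,000

Poor units: KSh 11,000, KSh 21,000, KSh 34,000, KSh 45,000, KSh 67,000 (q = 5 of N = 11).
Individual gaps: 89000−11000 = 78000; 89000−21000 = 68000; 89000−34000 = 55000; 89000−45000 = 44000; 89000−67000 = 22000.
Aggregate gap = KSh 267,000.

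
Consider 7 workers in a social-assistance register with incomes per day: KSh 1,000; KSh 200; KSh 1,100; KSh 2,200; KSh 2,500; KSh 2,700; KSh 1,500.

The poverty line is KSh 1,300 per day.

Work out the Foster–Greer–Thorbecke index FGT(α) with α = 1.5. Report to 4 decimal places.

Incomes under z: KSh 200, KSh 1,000, KSh 1,100 (q = 3 of N = 7).
Gap ratios (z−y)/z: (1300−200)/1300 = 0.8462; (1300−1000)/1300 = 0.2308; (1300−1100)/1300 = 0.1538.
Raised to α = 1.5: 0.77835; 0.11086; 0.06034.
Sum = 0.949550; FGT(1.5) = 0.949550 / 7 = 0.1356.

0.1356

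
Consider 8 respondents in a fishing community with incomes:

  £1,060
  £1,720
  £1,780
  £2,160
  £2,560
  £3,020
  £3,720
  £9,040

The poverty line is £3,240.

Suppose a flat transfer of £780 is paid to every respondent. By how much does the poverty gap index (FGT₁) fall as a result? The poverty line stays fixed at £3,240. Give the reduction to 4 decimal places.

Before: below the line — £1,060, £1,720, £1,780, £2,160, £2,560, £3,020; poverty gap index (FGT₁) = 0.275463.
After the £780 transfer: below the line — £1,840, £2,500, £2,560, £2,940; poverty gap index (FGT₁) = 0.120370.
Reduction = 0.275463 − 0.120370 = 0.1551.

0.1551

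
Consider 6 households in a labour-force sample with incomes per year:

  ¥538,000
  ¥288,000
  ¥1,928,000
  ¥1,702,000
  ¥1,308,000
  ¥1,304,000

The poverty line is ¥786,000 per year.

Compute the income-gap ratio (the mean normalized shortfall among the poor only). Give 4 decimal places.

0.4746

Below z: ¥288,000, ¥538,000 (q = 2 of N = 6).
Shortfall ratios (z−y)/z: 0.6336, 0.3155; sum = 0.949109.
I averages over the q = 2 poor units only: 0.949109 / 2 = 0.4746.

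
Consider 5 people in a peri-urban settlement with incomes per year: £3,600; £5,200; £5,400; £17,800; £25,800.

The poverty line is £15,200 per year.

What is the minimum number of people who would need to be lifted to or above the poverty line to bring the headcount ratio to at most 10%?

3

Currently q = 3 of N = 5 are below the line (H = 0.600).
A headcount ratio of at most 10% allows at most ⌊0.10 × 5⌋ = 0 poor people.
So at least 3 − 0 = 3 must be lifted.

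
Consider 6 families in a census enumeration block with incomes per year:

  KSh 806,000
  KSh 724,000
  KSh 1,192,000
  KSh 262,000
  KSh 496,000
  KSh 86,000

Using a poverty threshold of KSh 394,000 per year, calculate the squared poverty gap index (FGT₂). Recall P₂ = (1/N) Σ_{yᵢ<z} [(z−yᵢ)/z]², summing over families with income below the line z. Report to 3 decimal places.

Below z: KSh 86,000, KSh 262,000 (q = 2 of N = 6).
Relative gaps: (394000−86000)/394000 = 0.7817; (394000−262000)/394000 = 0.3350.
Squared: 0.6111; 0.1122.
Sum = 0.723337; P₂ = 0.723337 / 6 = 0.121.

0.121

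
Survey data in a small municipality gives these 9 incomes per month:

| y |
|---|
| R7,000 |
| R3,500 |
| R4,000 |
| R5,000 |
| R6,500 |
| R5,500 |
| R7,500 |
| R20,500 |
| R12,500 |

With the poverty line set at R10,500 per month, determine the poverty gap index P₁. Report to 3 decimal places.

0.365

Below z: R3,500, R4,000, R5,000, R5,500, R6,500, R7,000, R7,500 (q = 7 of N = 9).
Relative gaps: (10500−3500)/10500 = 0.6667; (10500−4000)/10500 = 0.6190; (10500−5000)/10500 = 0.5238; (10500−5500)/10500 = 0.4762; (10500−6500)/10500 = 0.3810; (10500−7000)/10500 = 0.3333; (10500−7500)/10500 = 0.2857.
Sum of shortfalls = 3.285714; P₁ averages over all N: 3.285714 / 9 = 0.365.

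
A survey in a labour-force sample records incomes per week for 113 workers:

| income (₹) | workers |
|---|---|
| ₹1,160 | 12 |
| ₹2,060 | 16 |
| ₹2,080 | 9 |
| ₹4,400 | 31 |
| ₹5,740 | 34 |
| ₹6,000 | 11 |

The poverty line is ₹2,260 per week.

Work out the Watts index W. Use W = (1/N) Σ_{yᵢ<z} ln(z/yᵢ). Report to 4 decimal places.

Below the line: 12×₹1,160, 16×₹2,060, 9×₹2,080 (q = 37 of N = 113).
ln(z/y) terms: ln(2260/1160) = 0.6669 (×12); ln(2260/2060) = 0.0927 (×16); ln(2260/2080) = 0.0830 (×9).
W = 10.232851 / 113 = 0.0906.

0.0906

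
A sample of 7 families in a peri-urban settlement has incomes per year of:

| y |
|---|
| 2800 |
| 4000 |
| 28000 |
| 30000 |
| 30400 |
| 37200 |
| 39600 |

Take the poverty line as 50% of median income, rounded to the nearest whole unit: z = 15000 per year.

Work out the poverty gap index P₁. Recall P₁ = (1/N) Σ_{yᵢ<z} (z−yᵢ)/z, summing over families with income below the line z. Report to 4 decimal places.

0.2210

Incomes under z: 2800, 4000 (q = 2 of N = 7).
Relative gaps: (15000−2800)/15000 = 0.8133; (15000−4000)/15000 = 0.7333.
Sum of shortfalls = 1.546667; P₁ averages over all N: 1.546667 / 7 = 0.2210.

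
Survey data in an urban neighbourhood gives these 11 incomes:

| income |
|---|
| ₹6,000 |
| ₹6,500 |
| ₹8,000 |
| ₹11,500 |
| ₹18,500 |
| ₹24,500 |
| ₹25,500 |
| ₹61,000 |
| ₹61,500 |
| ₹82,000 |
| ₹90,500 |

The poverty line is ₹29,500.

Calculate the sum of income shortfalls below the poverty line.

₹106,000

Poor units: ₹6,000, ₹6,500, ₹8,000, ₹11,500, ₹18,500, ₹24,500, ₹25,500 (q = 7 of N = 11).
Individual gaps: 29500−6000 = 23500; 29500−6500 = 23000; 29500−8000 = 21500; 29500−11500 = 18000; 29500−18500 = 11000; 29500−24500 = 5000; 29500−25500 = 4000.
Aggregate gap = ₹106,000.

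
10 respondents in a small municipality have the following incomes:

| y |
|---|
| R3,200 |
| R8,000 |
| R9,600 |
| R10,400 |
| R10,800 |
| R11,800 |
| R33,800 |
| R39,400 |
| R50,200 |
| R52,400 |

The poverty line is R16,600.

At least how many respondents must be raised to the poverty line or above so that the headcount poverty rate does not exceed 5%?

6 of the 10 respondents are poor, so H = 6/10 = 0.600.
A headcount ratio of at most 5% allows at most ⌊0.05 × 10⌋ = 0 poor respondents.
So at least 6 − 0 = 6 must be lifted.

6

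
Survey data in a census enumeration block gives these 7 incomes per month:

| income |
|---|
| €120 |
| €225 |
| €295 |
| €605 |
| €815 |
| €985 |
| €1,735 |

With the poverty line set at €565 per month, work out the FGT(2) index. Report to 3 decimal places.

Below z: €120, €225, €295 (q = 3 of N = 7).
Shortfall ratios: (565−120)/565 = 0.7876; (565−225)/565 = 0.6018; (565−295)/565 = 0.4779.
Squared: 0.6203; 0.3621; 0.2284.
Sum = 1.210823; P₂ = 1.210823 / 7 = 0.173.

0.173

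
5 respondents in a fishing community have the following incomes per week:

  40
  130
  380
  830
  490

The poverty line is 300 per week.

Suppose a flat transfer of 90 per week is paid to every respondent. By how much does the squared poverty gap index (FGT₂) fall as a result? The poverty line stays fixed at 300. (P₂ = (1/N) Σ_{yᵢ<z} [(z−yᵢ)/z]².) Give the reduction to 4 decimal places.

0.1360

Before: below the line — 40, 130; squared poverty gap index (FGT₂) = 0.214444.
After the 90 transfer: below the line — 130, 220; squared poverty gap index (FGT₂) = 0.078444.
Reduction = 0.214444 − 0.078444 = 0.1360.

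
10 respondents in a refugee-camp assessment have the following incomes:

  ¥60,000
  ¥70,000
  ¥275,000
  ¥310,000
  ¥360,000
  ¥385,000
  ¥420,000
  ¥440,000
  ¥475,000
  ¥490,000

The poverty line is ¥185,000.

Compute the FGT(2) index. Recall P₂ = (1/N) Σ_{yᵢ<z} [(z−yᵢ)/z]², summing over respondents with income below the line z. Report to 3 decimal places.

Below z: ¥60,000, ¥70,000 (q = 2 of N = 10).
Shortfall ratios: (185000−60000)/185000 = 0.6757; (185000−70000)/185000 = 0.6216.
Squared: 0.4565; 0.3864.
Sum = 0.842951; P₂ = 0.842951 / 10 = 0.084.

0.084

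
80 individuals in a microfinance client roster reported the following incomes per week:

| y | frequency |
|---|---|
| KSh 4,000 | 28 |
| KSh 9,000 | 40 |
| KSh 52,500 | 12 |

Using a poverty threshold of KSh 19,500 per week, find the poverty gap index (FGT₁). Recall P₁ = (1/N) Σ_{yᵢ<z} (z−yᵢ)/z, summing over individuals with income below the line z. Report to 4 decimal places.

0.5474

Below the line: 28×KSh 4,000, 40×KSh 9,000 (q = 68 of N = 80).
Normalized shortfalls: (19500−4000)/19500 = 0.7949 (×28); (19500−9000)/19500 = 0.5385 (×40).
Σ = 43.794872. Dividing by the full population N = 80 gives P₁ = 0.5474.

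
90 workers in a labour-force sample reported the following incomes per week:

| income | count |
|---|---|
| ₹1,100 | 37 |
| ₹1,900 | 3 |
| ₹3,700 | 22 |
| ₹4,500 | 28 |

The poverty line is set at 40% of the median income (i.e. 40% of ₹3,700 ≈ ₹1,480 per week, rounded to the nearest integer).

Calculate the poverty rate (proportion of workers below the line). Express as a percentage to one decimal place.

37 of the 90 workers have income below ₹1,480.
H = 37/90 = 41.1%.

41.1%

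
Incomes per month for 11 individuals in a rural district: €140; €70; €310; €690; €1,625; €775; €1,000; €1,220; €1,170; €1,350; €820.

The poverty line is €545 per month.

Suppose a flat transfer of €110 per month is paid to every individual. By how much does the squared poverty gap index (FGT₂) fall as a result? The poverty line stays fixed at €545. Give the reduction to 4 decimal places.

0.0640

Before: below the line — €70, €140, €310; squared poverty gap index (FGT₂) = 0.136161.
After the €110 transfer: below the line — €180, €250, €420; squared poverty gap index (FGT₂) = 0.072193.
Reduction = 0.136161 − 0.072193 = 0.0640.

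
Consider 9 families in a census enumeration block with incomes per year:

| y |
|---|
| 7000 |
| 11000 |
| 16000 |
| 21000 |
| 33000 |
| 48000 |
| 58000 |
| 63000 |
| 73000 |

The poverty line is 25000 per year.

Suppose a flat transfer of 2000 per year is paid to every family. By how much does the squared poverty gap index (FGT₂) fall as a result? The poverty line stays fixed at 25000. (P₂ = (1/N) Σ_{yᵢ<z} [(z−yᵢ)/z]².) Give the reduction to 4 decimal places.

0.0292

Before: below the line — 7000, 11000, 16000, 21000; squared poverty gap index (FGT₂) = 0.109689.
After the 2000 transfer: below the line — 9000, 13000, 18000, 23000; squared poverty gap index (FGT₂) = 0.080533.
Reduction = 0.109689 − 0.080533 = 0.0292.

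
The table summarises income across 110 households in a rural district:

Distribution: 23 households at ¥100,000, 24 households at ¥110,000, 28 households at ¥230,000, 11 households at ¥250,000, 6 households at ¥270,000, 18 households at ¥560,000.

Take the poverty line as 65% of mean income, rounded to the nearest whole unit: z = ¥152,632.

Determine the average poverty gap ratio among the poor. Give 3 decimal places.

Poor units: 23×¥100,000, 24×¥110,000 (q = 47 of N = 110).
Relative gaps: 0.3448 (×23), 0.2793 (×24); sum = 14.634572.
I averages over the q = 47 poor units only: 14.634572 / 47 = 0.311.

0.311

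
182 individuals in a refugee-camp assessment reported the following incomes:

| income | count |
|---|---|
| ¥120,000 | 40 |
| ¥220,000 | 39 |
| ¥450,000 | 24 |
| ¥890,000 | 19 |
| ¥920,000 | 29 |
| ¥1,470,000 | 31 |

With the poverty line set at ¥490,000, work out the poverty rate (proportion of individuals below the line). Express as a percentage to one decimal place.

103 of the 182 individuals have income below ¥490,000.
H = 103/182 = 56.6%.

56.6%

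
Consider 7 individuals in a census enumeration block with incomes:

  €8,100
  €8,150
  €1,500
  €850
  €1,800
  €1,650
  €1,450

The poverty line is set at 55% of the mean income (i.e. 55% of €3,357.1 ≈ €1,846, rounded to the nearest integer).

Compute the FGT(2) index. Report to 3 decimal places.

0.055

Below the line: €850, €1,450, €1,500, €1,650, €1,800 (q = 5 of N = 7).
Relative gaps: (1846−850)/1846 = 0.5395; (1846−1450)/1846 = 0.2145; (1846−1500)/1846 = 0.1874; (1846−1650)/1846 = 0.1062; (1846−1800)/1846 = 0.0249.
Squared: 0.2911; 0.0460; 0.0351; 0.0113; 0.0006.
Sum = 0.384152; P₂ = 0.384152 / 7 = 0.055.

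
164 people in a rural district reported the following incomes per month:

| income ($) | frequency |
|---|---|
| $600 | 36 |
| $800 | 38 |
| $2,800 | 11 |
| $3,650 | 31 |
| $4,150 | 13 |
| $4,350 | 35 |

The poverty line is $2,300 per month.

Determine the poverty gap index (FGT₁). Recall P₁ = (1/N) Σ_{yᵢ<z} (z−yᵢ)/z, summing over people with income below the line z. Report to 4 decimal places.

0.3134

Below z: 36×$600, 38×$800 (q = 74 of N = 164).
Gap ratios (z−y)/z: (2300−600)/2300 = 0.7391 (×36); (2300−800)/2300 = 0.6522 (×38).
Sum of shortfalls = 51.391304; P₁ averages over all N: 51.391304 / 164 = 0.3134.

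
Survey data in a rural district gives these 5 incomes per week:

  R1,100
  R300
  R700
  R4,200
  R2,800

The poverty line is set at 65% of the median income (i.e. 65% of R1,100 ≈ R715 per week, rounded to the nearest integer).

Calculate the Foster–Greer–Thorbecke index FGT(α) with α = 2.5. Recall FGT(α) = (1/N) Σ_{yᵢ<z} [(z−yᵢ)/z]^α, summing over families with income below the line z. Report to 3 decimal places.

0.051

Below z: R300, R700 (q = 2 of N = 5).
Shortfall ratios: (715−300)/715 = 0.5804; (715−700)/715 = 0.0210.
Raised to α = 2.5: 0.25666; 0.00006.
Sum = 0.256722; FGT(2.5) = 0.256722 / 5 = 0.051.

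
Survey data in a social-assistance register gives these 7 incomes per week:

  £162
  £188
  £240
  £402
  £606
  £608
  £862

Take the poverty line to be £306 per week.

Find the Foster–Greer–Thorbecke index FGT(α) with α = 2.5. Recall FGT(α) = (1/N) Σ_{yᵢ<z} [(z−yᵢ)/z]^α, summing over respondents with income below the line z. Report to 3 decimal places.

0.038

Below the line: £162, £188, £240 (q = 3 of N = 7).
Normalized shortfalls: (306−162)/306 = 0.4706; (306−188)/306 = 0.3856; (306−240)/306 = 0.2157.
Raised to α = 2.5: 0.15192; 0.09234; 0.02161.
Sum = 0.265863; FGT(2.5) = 0.265863 / 7 = 0.038.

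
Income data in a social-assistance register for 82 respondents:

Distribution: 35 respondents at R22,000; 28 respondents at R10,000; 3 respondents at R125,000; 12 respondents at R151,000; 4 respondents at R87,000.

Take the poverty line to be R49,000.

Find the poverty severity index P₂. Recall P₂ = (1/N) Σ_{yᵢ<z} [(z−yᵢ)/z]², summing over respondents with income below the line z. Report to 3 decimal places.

0.346

Poor units: 28×R10,000, 35×R22,000 (q = 63 of N = 82).
Relative gaps: (49000−10000)/49000 = 0.7959 (×28); (49000−22000)/49000 = 0.5510 (×35).
Squared: 0.6335 (×28); 0.3036 (×35).
Sum = 28.364431; P₂ = 28.364431 / 82 = 0.346.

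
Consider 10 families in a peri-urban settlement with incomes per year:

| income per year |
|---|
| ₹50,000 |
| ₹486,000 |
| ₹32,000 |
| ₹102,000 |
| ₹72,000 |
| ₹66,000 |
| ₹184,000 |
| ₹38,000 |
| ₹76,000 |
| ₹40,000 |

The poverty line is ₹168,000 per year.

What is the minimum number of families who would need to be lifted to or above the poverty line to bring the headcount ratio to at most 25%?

6

Currently q = 8 of N = 10 are below the line (H = 0.800).
A headcount ratio of at most 25% allows at most ⌊0.25 × 10⌋ = 2 poor families.
So at least 8 − 2 = 6 must be lifted.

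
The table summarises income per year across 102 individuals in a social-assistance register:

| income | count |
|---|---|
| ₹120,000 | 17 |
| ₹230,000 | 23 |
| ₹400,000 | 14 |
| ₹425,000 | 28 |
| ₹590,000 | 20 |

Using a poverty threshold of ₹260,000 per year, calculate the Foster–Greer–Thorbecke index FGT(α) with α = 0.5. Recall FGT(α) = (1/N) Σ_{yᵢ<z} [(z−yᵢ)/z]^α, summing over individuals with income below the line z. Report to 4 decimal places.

0.1989

Below the line: 17×₹120,000, 23×₹230,000 (q = 40 of N = 102).
Normalized shortfalls: (260000−120000)/260000 = 0.5385 (×17); (260000−230000)/260000 = 0.1154 (×23).
Raised to α = 0.5: 0.73380 (×17); 0.33968 (×23).
Sum = 20.287301; FGT(0.5) = 20.287301 / 102 = 0.1989.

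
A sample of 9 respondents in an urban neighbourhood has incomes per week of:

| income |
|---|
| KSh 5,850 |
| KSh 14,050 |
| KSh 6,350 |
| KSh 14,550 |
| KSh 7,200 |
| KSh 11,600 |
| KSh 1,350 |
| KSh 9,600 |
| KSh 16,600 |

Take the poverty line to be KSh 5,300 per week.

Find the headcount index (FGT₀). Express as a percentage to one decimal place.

1 of the 9 respondents have income below KSh 5,300.
H = 1/9 = 11.1%.

11.1%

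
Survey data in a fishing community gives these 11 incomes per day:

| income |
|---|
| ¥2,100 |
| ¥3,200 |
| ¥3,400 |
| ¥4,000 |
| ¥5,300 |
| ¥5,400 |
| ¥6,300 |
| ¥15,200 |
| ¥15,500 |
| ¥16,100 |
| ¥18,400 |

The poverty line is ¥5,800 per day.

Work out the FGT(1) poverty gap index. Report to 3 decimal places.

Below z: ¥2,100, ¥3,200, ¥3,400, ¥4,000, ¥5,300, ¥5,400 (q = 6 of N = 11).
Gap ratios (z−y)/z: (5800−2100)/5800 = 0.6379; (5800−3200)/5800 = 0.4483; (5800−3400)/5800 = 0.4138; (5800−4000)/5800 = 0.3103; (5800−5300)/5800 = 0.0862; (5800−5400)/5800 = 0.0690.
Sum of shortfalls = 1.965517; P₁ averages over all N: 1.965517 / 11 = 0.179.

0.179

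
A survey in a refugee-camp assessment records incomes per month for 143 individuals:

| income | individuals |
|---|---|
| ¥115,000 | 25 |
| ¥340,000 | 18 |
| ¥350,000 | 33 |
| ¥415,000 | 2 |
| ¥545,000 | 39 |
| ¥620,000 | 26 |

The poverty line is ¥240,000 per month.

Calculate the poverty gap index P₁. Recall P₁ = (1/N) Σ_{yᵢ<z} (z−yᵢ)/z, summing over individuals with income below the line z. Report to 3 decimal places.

0.091

Below the line: 25×¥115,000 (q = 25 of N = 143).
Normalized shortfalls: (240000−115000)/240000 = 0.5208 (×25).
Σ = 13.020833. Dividing by the full population N = 143 gives P₁ = 0.091.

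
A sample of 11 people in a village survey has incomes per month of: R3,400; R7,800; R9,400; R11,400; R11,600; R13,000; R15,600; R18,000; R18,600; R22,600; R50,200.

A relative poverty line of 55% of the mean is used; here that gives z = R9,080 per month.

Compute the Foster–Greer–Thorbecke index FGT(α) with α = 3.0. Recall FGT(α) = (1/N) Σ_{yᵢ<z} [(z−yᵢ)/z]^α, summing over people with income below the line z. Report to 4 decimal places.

Below the line: R3,400, R7,800 (q = 2 of N = 11).
Shortfall ratios: (9080−3400)/9080 = 0.6256; (9080−7800)/9080 = 0.1410.
Raised to α = 3.0: 0.24479; 0.00280.
Sum = 0.247588; FGT(3.0) = 0.247588 / 11 = 0.0225.

0.0225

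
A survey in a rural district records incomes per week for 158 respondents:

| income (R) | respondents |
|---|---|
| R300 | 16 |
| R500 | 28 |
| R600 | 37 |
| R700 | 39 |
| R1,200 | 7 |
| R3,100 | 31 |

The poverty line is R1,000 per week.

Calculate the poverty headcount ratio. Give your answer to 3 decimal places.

120 of the 158 respondents have income below R1,000.
H = 120/158 = 0.759.

0.759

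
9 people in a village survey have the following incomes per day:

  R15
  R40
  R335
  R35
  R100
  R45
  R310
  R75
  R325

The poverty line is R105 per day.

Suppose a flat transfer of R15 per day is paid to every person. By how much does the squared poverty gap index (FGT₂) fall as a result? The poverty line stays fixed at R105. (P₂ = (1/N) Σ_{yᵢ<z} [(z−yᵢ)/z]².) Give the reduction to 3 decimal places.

0.084

Before: below the line — R15, R35, R40, R45, R75, R100; squared poverty gap index (FGT₂) = 0.21920.
After the R15 transfer: below the line — R30, R50, R55, R60, R90; squared poverty gap index (FGT₂) = 0.13505.
Reduction = 0.21920 − 0.13505 = 0.084.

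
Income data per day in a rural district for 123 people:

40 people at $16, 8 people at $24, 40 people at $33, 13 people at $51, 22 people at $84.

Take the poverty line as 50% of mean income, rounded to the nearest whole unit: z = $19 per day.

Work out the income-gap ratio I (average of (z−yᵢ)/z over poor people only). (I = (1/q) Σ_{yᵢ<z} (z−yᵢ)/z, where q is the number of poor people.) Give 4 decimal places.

0.1579

Poor units: 40×$16 (q = 40 of N = 123).
Shortfall ratios (z−y)/z: 0.1579 (×40); sum = 6.315789.
I averages over the q = 40 poor units only: 6.315789 / 40 = 0.1579.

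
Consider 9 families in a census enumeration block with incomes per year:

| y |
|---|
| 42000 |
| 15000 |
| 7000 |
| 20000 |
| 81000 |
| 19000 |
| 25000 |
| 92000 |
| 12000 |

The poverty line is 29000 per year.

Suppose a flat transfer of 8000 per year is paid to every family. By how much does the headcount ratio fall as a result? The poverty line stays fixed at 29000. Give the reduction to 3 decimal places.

Before: below the line — 7000, 12000, 15000, 19000, 20000, 25000; headcount ratio = 0.66667.
After the 8000 transfer: below the line — 15000, 20000, 23000, 27000, 28000; headcount ratio = 0.55556.
Reduction = 0.66667 − 0.55556 = 0.111.

0.111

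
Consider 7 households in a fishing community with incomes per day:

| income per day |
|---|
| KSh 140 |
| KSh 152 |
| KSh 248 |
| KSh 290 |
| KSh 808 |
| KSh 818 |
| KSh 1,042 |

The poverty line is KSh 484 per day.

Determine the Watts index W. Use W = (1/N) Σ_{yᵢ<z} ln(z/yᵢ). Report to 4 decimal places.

Below the line: KSh 140, KSh 152, KSh 248, KSh 290 (q = 4 of N = 7).
ln(z/y) terms: ln(484/140) = 1.2404; ln(484/152) = 1.1582; ln(484/248) = 0.6687; ln(484/290) = 0.5122.
W = 3.579507 / 7 = 0.5114.

0.5114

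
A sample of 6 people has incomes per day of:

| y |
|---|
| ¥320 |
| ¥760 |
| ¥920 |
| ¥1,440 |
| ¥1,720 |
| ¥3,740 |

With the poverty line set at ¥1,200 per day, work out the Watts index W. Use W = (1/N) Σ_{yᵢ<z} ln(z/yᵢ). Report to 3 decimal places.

Incomes under z: ¥320, ¥760, ¥920 (q = 3 of N = 6).
Log gaps: ln(1200/320) = 1.3218; ln(1200/760) = 0.4568; ln(1200/920) = 0.2657.
W = 2.044217 / 6 = 0.341.

0.341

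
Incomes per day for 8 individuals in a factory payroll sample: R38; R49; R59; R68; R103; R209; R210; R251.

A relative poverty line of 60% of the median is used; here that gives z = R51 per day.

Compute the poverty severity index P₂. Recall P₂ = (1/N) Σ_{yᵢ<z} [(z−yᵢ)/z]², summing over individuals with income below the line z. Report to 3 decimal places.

0.008

Incomes under z: R38, R49 (q = 2 of N = 8).
Normalized shortfalls: (51−38)/51 = 0.2549; (51−49)/51 = 0.0392.
Squared: 0.0650; 0.0015.
Sum = 0.066513; P₂ = 0.066513 / 8 = 0.008.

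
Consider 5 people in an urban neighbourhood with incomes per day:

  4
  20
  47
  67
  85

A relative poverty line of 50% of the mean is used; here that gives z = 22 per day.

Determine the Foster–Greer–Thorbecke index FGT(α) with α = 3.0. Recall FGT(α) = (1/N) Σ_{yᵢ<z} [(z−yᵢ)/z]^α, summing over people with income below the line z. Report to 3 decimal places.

0.110

Incomes under z: 4, 20 (q = 2 of N = 5).
Normalized shortfalls: (22−4)/22 = 0.8182; (22−20)/22 = 0.0909.
Raised to α = 3.0: 0.54771; 0.00075.
Sum = 0.548460; FGT(3.0) = 0.548460 / 5 = 0.110.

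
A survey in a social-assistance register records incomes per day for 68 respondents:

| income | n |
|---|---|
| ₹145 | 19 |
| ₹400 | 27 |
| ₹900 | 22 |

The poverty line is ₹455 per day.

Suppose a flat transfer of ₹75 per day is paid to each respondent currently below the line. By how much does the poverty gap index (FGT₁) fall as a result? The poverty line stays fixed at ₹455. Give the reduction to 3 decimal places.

Before: below the line — 19×₹145, 27×₹400; poverty gap index (FGT₁) = 0.23836.
After the ₹75 transfer: below the line — 19×₹220; poverty gap index (FGT₁) = 0.14431.
Reduction = 0.23836 − 0.14431 = 0.094.

0.094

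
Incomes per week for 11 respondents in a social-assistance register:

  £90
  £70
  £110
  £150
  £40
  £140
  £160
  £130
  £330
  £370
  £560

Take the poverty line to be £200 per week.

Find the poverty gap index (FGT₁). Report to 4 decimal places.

Incomes under z: £40, £70, £90, £110, £130, £140, £150, £160 (q = 8 of N = 11).
Normalized shortfalls: (200−40)/200 = 0.8000; (200−70)/200 = 0.6500; (200−90)/200 = 0.5500; (200−110)/200 = 0.4500; (200−130)/200 = 0.3500; (200−140)/200 = 0.3000; (200−150)/200 = 0.2500; (200−160)/200 = 0.2000.
Sum of shortfalls = 3.550000; P₁ averages over all N: 3.550000 / 11 = 0.3227.

0.3227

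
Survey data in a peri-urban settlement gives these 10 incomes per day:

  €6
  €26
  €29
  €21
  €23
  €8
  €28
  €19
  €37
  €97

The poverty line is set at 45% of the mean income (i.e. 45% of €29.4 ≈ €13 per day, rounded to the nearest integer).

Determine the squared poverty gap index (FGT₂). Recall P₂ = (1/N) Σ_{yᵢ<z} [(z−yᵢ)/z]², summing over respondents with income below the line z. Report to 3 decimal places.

0.044

Poor units: €6, €8 (q = 2 of N = 10).
Normalized shortfalls: (13−6)/13 = 0.5385; (13−8)/13 = 0.3846.
Squared: 0.2899; 0.1479.
Sum = 0.437870; P₂ = 0.437870 / 10 = 0.044.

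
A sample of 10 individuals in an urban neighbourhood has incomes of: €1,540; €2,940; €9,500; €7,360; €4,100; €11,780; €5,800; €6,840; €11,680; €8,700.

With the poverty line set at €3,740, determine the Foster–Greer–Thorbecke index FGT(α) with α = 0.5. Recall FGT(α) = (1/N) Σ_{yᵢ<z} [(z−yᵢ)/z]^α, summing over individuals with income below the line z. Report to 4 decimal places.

Below z: €1,540, €2,940 (q = 2 of N = 10).
Normalized shortfalls: (3740−1540)/3740 = 0.5882; (3740−2940)/3740 = 0.2139.
Raised to α = 0.5: 0.76696; 0.46250.
Sum = 1.229462; FGT(0.5) = 1.229462 / 10 = 0.1229.

0.1229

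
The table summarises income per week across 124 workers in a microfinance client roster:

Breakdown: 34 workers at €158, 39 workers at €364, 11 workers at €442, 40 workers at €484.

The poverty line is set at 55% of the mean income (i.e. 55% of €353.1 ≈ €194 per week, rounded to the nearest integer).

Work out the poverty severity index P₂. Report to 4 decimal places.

Poor units: 34×€158 (q = 34 of N = 124).
Relative gaps: (194−158)/194 = 0.1856 (×34).
Squared: 0.0344 (×34).
Sum = 1.170794; P₂ = 1.170794 / 124 = 0.0094.

0.0094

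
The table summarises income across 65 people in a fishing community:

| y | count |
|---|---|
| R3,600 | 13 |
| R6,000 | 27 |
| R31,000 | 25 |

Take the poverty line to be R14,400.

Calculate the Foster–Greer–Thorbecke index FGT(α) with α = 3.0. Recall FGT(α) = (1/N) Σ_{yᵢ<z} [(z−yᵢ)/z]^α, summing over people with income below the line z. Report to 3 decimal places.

Poor units: 13×R3,600, 27×R6,000 (q = 40 of N = 65).
Shortfall ratios: (14400−3600)/14400 = 0.7500 (×13); (14400−6000)/14400 = 0.5833 (×27).
Raised to α = 3.0: 0.42188 (×13); 0.19850 (×27).
Sum = 10.843750; FGT(3.0) = 10.843750 / 65 = 0.167.

0.167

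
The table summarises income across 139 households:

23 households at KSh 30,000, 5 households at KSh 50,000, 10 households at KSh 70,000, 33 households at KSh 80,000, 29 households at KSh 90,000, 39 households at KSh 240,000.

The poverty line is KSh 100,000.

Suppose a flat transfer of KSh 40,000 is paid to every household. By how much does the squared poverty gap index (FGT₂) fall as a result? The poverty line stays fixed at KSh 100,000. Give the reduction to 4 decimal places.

Before: below the line — 23×KSh 30,000, 5×KSh 50,000, 10×KSh 70,000, 33×KSh 80,000, 29×KSh 90,000; squared poverty gap index (FGT₂) = 0.108129.
After the KSh 40,000 transfer: below the line — 23×KSh 70,000, 5×KSh 90,000; squared poverty gap index (FGT₂) = 0.015252.
Reduction = 0.108129 − 0.015252 = 0.0929.

0.0929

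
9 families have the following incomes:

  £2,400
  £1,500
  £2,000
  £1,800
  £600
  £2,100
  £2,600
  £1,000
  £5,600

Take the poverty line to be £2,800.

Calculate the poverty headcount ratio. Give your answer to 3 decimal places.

8 of the 9 families have income below £2,800.
H = 8/9 = 0.889.

0.889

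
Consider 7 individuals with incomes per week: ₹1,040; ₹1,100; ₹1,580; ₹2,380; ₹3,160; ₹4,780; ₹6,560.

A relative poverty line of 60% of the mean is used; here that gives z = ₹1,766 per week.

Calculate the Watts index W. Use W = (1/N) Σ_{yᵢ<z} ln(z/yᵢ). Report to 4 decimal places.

Below z: ₹1,040, ₹1,100, ₹1,580 (q = 3 of N = 7).
Log gaps: ln(1766/1040) = 0.5295; ln(1766/1100) = 0.4734; ln(1766/1580) = 0.1113.
W = 1.114196 / 7 = 0.1592.

0.1592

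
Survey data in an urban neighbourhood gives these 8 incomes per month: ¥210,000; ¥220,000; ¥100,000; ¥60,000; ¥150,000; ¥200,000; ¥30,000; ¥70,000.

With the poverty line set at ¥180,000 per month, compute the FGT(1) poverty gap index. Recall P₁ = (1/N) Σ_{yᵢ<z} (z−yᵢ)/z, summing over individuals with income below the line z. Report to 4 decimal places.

Incomes under z: ¥30,000, ¥60,000, ¥70,000, ¥100,000, ¥150,000 (q = 5 of N = 8).
Normalized shortfalls: (180000−30000)/180000 = 0.8333; (180000−60000)/180000 = 0.6667; (180000−70000)/180000 = 0.6111; (180000−100000)/180000 = 0.4444; (180000−150000)/180000 = 0.1667.
Sum of shortfalls = 2.722222; P₁ averages over all N: 2.722222 / 8 = 0.3403.

0.3403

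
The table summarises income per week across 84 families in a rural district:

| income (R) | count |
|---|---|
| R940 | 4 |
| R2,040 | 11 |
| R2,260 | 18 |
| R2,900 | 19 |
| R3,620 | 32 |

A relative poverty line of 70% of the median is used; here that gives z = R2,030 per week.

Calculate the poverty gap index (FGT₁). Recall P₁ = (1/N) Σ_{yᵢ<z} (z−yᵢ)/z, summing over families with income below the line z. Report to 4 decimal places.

Below the line: 4×R940 (q = 4 of N = 84).
Gap ratios (z−y)/z: (2030−940)/2030 = 0.5369 (×4).
Sum of shortfalls = 2.147783; P₁ averages over all N: 2.147783 / 84 = 0.0256.

0.0256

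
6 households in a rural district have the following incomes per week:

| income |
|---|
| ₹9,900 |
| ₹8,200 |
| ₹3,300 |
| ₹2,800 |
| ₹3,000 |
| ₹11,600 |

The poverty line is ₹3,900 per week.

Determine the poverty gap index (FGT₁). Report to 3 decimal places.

Poor units: ₹2,800, ₹3,000, ₹3,300 (q = 3 of N = 6).
Gap ratios (z−y)/z: (3900−2800)/3900 = 0.2821; (3900−3000)/3900 = 0.2308; (3900−3300)/3900 = 0.1538.
Σ = 0.666667. Dividing by the full population N = 6 gives P₁ = 0.111.

0.111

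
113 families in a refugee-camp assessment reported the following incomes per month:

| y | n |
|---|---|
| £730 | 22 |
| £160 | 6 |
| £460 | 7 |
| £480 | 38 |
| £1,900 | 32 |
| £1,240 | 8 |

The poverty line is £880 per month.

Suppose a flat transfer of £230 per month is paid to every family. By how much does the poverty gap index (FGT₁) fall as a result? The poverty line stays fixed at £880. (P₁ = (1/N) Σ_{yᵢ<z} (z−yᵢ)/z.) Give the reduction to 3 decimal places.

Before: below the line — 6×£160, 7×£460, 38×£480, 22×£730; poverty gap index (FGT₁) = 0.25905.
After the £230 transfer: below the line — 6×£390, 7×£690, 38×£710; poverty gap index (FGT₁) = 0.10790.
Reduction = 0.25905 − 0.10790 = 0.151.

0.151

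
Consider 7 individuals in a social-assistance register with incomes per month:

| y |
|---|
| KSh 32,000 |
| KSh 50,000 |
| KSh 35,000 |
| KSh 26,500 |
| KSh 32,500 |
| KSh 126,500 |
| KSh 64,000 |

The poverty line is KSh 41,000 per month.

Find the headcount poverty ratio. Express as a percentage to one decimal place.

57.1%

4 of the 7 individuals have income below KSh 41,000.
H = 4/7 = 57.1%.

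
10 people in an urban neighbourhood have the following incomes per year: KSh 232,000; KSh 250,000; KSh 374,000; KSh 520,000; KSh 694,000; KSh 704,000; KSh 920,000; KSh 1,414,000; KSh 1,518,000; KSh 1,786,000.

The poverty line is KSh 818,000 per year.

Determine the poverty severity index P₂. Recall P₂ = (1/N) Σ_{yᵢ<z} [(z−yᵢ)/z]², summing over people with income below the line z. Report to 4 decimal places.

Below the line: KSh 232,000, KSh 250,000, KSh 374,000, KSh 520,000, KSh 694,000, KSh 704,000 (q = 6 of N = 10).
Relative gaps: (818000−232000)/818000 = 0.7164; (818000−250000)/818000 = 0.6944; (818000−374000)/818000 = 0.5428; (818000−520000)/818000 = 0.3643; (818000−694000)/818000 = 0.1516; (818000−704000)/818000 = 0.1394.
Squared: 0.5132; 0.4822; 0.2946; 0.1327; 0.0230; 0.0194.
Sum = 1.465098; P₂ = 1.465098 / 10 = 0.1465.

0.1465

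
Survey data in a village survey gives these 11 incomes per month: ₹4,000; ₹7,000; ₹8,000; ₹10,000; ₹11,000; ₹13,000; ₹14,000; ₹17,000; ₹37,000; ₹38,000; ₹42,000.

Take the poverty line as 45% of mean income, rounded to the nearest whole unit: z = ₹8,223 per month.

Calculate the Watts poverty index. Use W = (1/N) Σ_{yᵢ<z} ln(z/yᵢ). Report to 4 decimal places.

Incomes under z: ₹4,000, ₹7,000, ₹8,000 (q = 3 of N = 11).
Log shortfalls: ln(8223/4000) = 0.7206; ln(8223/7000) = 0.1610; ln(8223/8000) = 0.0275.
W = 0.909159 / 11 = 0.0827.

0.0827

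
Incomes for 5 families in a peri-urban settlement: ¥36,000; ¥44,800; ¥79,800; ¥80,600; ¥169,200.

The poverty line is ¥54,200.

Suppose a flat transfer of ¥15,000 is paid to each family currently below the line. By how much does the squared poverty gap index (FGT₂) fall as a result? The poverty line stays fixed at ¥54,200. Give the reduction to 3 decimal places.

Before: below the line — ¥36,000, ¥44,800; squared poverty gap index (FGT₂) = 0.02857.
After the ¥15,000 transfer: below the line — ¥51,000; squared poverty gap index (FGT₂) = 0.00070.
Reduction = 0.02857 − 0.00070 = 0.028.

0.028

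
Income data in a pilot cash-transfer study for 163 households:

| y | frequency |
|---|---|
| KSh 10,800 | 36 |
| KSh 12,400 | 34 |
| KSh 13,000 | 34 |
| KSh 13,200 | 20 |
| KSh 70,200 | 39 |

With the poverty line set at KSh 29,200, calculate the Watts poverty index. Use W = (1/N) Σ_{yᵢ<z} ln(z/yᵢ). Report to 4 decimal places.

0.6645

Incomes under z: 36×KSh 10,800, 34×KSh 12,400, 34×KSh 13,000, 20×KSh 13,200 (q = 124 of N = 163).
Log gaps: ln(29200/10800) = 0.9946 (×36); ln(29200/12400) = 0.8565 (×34); ln(29200/13000) = 0.8092 (×34); ln(29200/13200) = 0.7940 (×20).
W = 108.318964 / 163 = 0.6645.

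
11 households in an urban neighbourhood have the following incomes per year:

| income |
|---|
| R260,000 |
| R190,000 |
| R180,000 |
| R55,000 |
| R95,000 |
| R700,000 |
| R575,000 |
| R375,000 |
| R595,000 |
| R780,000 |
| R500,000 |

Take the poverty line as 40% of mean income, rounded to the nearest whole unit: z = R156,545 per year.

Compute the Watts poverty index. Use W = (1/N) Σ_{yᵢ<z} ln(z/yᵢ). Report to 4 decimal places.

0.1405

Poor units: R55,000, R95,000 (q = 2 of N = 11).
Log gaps: ln(156545/55000) = 1.0460; ln(156545/95000) = 0.4995.
W = 1.545477 / 11 = 0.1405.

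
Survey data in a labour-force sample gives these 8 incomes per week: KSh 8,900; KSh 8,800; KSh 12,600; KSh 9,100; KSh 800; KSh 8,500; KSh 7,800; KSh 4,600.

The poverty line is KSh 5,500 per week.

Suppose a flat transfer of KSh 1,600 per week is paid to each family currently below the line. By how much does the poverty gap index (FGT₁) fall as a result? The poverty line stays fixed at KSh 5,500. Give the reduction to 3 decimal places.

Before: below the line — KSh 800, KSh 4,600; poverty gap index (FGT₁) = 0.12727.
After the KSh 1,600 transfer: below the line — KSh 2,400; poverty gap index (FGT₁) = 0.07045.
Reduction = 0.12727 − 0.07045 = 0.057.

0.057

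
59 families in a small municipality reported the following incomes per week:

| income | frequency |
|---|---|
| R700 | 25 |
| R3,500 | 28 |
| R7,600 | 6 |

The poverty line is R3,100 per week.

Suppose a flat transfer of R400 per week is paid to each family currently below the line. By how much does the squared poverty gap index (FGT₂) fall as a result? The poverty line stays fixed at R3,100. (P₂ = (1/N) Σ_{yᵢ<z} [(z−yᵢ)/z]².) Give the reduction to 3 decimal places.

Before: below the line — 25×R700; squared poverty gap index (FGT₂) = 0.25397.
After the R400 transfer: below the line — 25×R1,100; squared poverty gap index (FGT₂) = 0.17637.
Reduction = 0.25397 − 0.17637 = 0.078.

0.078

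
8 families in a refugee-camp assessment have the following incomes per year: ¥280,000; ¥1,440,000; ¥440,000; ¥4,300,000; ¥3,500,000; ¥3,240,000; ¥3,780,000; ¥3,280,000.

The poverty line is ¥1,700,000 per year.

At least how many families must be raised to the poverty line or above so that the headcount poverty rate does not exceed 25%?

1

Currently q = 3 of N = 8 are below the line (H = 0.375).
A headcount ratio of at most 25% allows at most ⌊0.25 × 8⌋ = 2 poor families.
So at least 3 − 2 = 1 must be lifted.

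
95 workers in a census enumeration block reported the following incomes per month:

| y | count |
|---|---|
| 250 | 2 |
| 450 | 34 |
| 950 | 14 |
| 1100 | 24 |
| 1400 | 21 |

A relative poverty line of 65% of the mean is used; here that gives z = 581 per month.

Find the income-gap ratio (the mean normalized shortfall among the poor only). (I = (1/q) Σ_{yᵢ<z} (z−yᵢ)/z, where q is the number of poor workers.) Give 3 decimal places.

0.245

Below the line: 2×250, 34×450 (q = 36 of N = 95).
Shortfall ratios (z−y)/z: 0.5697 (×2), 0.2255 (×34); sum = 8.805508.
I averages over the q = 36 poor units only: 8.805508 / 36 = 0.245.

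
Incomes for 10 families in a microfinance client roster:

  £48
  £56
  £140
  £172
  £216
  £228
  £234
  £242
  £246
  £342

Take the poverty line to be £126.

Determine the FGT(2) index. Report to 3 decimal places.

0.069

Incomes under z: £48, £56 (q = 2 of N = 10).
Shortfall ratios: (126−48)/126 = 0.6190; (126−56)/126 = 0.5556.
Squared: 0.3832; 0.3086.
Sum = 0.691862; P₂ = 0.691862 / 10 = 0.069.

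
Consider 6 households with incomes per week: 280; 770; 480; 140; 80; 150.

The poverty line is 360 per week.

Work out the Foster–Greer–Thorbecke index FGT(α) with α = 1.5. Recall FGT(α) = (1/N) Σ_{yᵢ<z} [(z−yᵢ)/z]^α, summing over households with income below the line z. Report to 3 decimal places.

0.286

Poor units: 80, 140, 150, 280 (q = 4 of N = 6).
Gap ratios (z−y)/z: (360−80)/360 = 0.7778; (360−140)/360 = 0.6111; (360−150)/360 = 0.5833; (360−280)/360 = 0.2222.
Raised to α = 1.5: 0.68594; 0.47773; 0.44553; 0.10476.
Sum = 1.713948; FGT(1.5) = 1.713948 / 6 = 0.286.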